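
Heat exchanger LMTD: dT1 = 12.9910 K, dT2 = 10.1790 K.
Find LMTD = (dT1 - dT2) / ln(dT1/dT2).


dT1/dT2 = 1.2763
ln(dT1/dT2) = 0.2439
LMTD = 2.8120 / 0.2439 = 11.5279 K

11.5279 K


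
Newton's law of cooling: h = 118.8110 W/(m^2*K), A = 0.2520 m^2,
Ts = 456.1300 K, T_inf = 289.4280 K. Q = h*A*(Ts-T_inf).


dT = 166.7020 K
Q = 118.8110 * 0.2520 * 166.7020 = 4991.1199 W

4991.1199 W


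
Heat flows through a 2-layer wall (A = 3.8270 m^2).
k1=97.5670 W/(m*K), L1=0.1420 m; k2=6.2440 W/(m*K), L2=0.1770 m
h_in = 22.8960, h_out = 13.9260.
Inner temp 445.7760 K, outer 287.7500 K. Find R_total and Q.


R_conv_in = 1/(22.8960*3.8270) = 0.0114
R_1 = 0.1420/(97.5670*3.8270) = 0.0004
R_2 = 0.1770/(6.2440*3.8270) = 0.0074
R_conv_out = 1/(13.9260*3.8270) = 0.0188
R_total = 0.0380 K/W
Q = 158.0260 / 0.0380 = 4162.5718 W

R_total = 0.0380 K/W, Q = 4162.5718 W


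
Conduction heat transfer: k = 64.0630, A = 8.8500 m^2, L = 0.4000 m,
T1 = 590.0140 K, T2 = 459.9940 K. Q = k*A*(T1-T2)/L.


dT = 130.0200 K
Q = 64.0630 * 8.8500 * 130.0200 / 0.4000 = 184289.5516 W

184289.5516 W


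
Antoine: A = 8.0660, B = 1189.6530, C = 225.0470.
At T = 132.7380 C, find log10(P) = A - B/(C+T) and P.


C+T = 357.7850
B/(C+T) = 3.3250
log10(P) = 8.0660 - 3.3250 = 4.7410
P = 10^4.7410 = 55074.4336 mmHg

55074.4336 mmHg


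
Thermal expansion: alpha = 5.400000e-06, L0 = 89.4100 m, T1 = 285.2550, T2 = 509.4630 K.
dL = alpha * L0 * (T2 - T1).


dT = 224.2080 K
dL = 5.400000e-06 * 89.4100 * 224.2080 = 0.108251 m
L_final = 89.518251 m

dL = 0.108251 m


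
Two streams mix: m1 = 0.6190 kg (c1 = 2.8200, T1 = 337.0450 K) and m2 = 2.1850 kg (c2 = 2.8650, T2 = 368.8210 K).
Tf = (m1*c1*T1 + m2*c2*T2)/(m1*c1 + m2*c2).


num = 2897.1677
den = 8.0056
Tf = 361.8924 K

361.8924 K


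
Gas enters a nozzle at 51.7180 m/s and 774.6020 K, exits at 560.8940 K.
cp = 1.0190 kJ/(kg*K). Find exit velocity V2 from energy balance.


dT = 213.7080 K
2*cp*1000*dT = 435536.9040
V1^2 = 2674.7515
V2 = sqrt(438211.6555) = 661.9756 m/s

661.9756 m/s


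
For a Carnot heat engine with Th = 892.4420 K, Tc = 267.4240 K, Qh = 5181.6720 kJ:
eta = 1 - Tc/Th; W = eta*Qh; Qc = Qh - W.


eta = 1 - 267.4240/892.4420 = 0.7003
W = 0.7003 * 5181.6720 = 3628.9622 kJ
Qc = 5181.6720 - 3628.9622 = 1552.7098 kJ

eta = 70.0346%, W = 3628.9622 kJ, Qc = 1552.7098 kJ


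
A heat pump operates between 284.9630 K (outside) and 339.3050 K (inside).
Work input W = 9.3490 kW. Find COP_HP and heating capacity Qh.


COP = 339.3050 / 54.3420 = 6.2439
Qh = 6.2439 * 9.3490 = 58.3740 kW

COP = 6.2439, Qh = 58.3740 kW


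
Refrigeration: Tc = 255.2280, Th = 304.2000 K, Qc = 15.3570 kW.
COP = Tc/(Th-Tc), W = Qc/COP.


COP = 255.2280 / 48.9720 = 5.2117
W = 15.3570 / 5.2117 = 2.9466 kW

COP = 5.2117, W = 2.9466 kW


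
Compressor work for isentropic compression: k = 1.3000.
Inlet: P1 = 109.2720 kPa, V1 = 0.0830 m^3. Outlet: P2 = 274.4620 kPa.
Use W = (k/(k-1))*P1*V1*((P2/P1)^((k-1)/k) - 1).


(k-1)/k = 0.2308
(P2/P1)^exp = 1.2368
W = 4.3333 * 109.2720 * 0.0830 * (1.2368 - 1) = 9.3068 kJ

9.3068 kJ


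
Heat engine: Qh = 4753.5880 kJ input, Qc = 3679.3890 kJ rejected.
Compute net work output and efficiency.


W = 4753.5880 - 3679.3890 = 1074.1990 kJ
eta = 1074.1990 / 4753.5880 = 0.2260 = 22.5976%

W = 1074.1990 kJ, eta = 22.5976%


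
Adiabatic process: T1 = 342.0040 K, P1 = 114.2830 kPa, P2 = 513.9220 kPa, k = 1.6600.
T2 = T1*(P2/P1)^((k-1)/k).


(k-1)/k = 0.3976
(P2/P1)^exp = 1.8180
T2 = 342.0040 * 1.8180 = 621.7619 K

621.7619 K


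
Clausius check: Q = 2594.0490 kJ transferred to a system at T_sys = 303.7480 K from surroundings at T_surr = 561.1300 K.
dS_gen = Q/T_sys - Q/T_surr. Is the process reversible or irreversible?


dS_sys = 2594.0490/303.7480 = 8.5401 kJ/K
dS_surr = -2594.0490/561.1300 = -4.6229 kJ/K
dS_gen = 8.5401 - 4.6229 = 3.9172 kJ/K (irreversible)

dS_gen = 3.9172 kJ/K, irreversible


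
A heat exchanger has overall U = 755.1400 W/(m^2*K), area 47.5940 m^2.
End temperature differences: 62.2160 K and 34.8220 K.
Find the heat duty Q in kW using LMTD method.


LMTD = 47.2015 K
Q = 755.1400 * 47.5940 * 47.2015 = 1696428.4343 W = 1696.4284 kW

1696.4284 kW


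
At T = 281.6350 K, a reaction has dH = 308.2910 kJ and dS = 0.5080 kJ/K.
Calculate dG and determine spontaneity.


T*dS = 281.6350 * 0.5080 = 143.0706 kJ
dG = 308.2910 - 143.0706 = 165.2204 kJ (non-spontaneous)

dG = 165.2204 kJ, non-spontaneous


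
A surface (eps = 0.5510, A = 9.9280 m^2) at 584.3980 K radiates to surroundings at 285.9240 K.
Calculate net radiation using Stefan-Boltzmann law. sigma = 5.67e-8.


T^4 = 1.1664e+11
Tsurr^4 = 6.6835e+09
Q = 0.5510 * 5.67e-8 * 9.9280 * 1.0995e+11 = 34103.8988 W

34103.8988 W


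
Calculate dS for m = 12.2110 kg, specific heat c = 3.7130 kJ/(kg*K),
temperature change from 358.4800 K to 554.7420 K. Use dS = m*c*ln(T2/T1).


T2/T1 = 1.5475
ln(T2/T1) = 0.4366
dS = 12.2110 * 3.7130 * 0.4366 = 19.7966 kJ/K

19.7966 kJ/K


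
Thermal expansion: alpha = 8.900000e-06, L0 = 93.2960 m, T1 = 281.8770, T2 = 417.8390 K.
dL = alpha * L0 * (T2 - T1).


dT = 135.9620 K
dL = 8.900000e-06 * 93.2960 * 135.9620 = 0.112894 m
L_final = 93.408894 m

dL = 0.112894 m


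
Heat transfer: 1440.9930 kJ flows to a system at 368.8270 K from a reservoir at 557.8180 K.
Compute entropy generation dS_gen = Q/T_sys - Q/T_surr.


dS_sys = 1440.9930/368.8270 = 3.9070 kJ/K
dS_surr = -1440.9930/557.8180 = -2.5833 kJ/K
dS_gen = 3.9070 - 2.5833 = 1.3237 kJ/K (irreversible)

dS_gen = 1.3237 kJ/K, irreversible


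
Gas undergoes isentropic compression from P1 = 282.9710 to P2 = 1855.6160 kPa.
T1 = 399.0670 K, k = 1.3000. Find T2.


(k-1)/k = 0.2308
(P2/P1)^exp = 1.5434
T2 = 399.0670 * 1.5434 = 615.9220 K

615.9220 K


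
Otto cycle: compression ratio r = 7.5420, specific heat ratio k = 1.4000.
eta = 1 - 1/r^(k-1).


r^(k-1) = 2.2439
eta = 1 - 1/2.2439 = 0.5543 = 55.4338%

55.4338%


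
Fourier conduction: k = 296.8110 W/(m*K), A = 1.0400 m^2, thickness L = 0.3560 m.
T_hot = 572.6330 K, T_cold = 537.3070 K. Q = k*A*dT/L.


dT = 35.3260 K
Q = 296.8110 * 1.0400 * 35.3260 / 0.3560 = 30630.7618 W

30630.7618 W


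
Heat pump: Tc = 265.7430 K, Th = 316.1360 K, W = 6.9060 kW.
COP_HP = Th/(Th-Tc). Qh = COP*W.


COP = 316.1360 / 50.3930 = 6.2734
Qh = 6.2734 * 6.9060 = 43.3242 kW

COP = 6.2734, Qh = 43.3242 kW


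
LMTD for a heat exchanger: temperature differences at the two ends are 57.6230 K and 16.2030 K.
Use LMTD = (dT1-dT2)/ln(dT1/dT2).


dT1/dT2 = 3.5563
ln(dT1/dT2) = 1.2687
LMTD = 41.4200 / 1.2687 = 32.6469 K

32.6469 K


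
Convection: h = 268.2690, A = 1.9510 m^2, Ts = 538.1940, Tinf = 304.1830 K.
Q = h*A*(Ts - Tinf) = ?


dT = 234.0110 K
Q = 268.2690 * 1.9510 * 234.0110 = 122479.6770 W

122479.6770 W


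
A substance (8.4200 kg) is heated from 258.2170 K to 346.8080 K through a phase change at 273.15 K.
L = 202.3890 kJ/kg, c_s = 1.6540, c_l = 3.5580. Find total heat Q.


Q1 (sensible, solid) = 8.4200 * 1.6540 * 14.9330 = 207.9671 kJ
Q2 (latent) = 8.4200 * 202.3890 = 1704.1154 kJ
Q3 (sensible, liquid) = 8.4200 * 3.5580 * 73.6580 = 2206.6729 kJ
Q_total = 4118.7554 kJ

4118.7554 kJ


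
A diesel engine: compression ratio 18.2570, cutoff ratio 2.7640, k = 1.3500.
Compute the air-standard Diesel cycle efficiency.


r^(k-1) = 2.7638
rc^k = 3.9453
eta = 0.5525 = 55.2501%

55.2501%


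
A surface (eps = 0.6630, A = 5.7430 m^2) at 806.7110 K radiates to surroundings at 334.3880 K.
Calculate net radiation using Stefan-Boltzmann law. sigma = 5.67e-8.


T^4 = 4.2352e+11
Tsurr^4 = 1.2503e+10
Q = 0.6630 * 5.67e-8 * 5.7430 * 4.1102e+11 = 88734.6966 W

88734.6966 W


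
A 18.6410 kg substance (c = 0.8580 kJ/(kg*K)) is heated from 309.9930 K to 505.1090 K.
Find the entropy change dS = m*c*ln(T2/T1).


T2/T1 = 1.6294
ln(T2/T1) = 0.4882
dS = 18.6410 * 0.8580 * 0.4882 = 7.8087 kJ/K

7.8087 kJ/K


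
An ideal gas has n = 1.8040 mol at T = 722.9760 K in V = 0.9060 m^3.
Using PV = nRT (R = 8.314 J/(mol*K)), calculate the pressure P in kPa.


P = nRT/V = 1.8040 * 8.314 * 722.9760 / 0.9060
= 10843.5237 / 0.9060 = 11968.5692 Pa = 11.9686 kPa

11.9686 kPa


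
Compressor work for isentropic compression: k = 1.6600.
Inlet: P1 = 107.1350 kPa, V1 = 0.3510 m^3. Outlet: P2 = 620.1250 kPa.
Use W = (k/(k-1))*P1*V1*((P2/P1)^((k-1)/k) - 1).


(k-1)/k = 0.3976
(P2/P1)^exp = 2.0099
W = 2.5152 * 107.1350 * 0.3510 * (2.0099 - 1) = 95.5202 kJ

95.5202 kJ


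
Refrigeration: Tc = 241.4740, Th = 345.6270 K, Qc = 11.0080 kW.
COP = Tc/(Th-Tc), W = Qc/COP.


COP = 241.4740 / 104.1530 = 2.3185
W = 11.0080 / 2.3185 = 4.7480 kW

COP = 2.3185, W = 4.7480 kW


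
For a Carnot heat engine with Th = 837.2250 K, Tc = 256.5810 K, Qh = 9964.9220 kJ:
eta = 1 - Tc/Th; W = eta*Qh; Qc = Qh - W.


eta = 1 - 256.5810/837.2250 = 0.6935
W = 0.6935 * 9964.9220 = 6911.0122 kJ
Qc = 9964.9220 - 6911.0122 = 3053.9098 kJ

eta = 69.3534%, W = 6911.0122 kJ, Qc = 3053.9098 kJ


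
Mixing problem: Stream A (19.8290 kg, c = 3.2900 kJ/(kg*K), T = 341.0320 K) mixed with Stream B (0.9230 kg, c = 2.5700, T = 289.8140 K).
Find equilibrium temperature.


num = 22935.5151
den = 67.6095
Tf = 339.2350 K

339.2350 K


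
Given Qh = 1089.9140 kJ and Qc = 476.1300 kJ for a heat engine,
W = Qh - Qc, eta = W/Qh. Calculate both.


W = 1089.9140 - 476.1300 = 613.7840 kJ
eta = 613.7840 / 1089.9140 = 0.5631 = 56.3149%

W = 613.7840 kJ, eta = 56.3149%


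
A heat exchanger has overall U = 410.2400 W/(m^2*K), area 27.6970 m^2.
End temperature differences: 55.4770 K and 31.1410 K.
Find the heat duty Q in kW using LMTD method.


LMTD = 42.1444 K
Q = 410.2400 * 27.6970 * 42.1444 = 478862.2795 W = 478.8623 kW

478.8623 kW


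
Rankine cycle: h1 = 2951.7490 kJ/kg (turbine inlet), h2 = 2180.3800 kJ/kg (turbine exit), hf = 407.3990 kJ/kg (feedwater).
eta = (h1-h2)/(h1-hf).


W = 771.3690 kJ/kg
Q_in = 2544.3500 kJ/kg
eta = 0.3032 = 30.3169%

eta = 30.3169%


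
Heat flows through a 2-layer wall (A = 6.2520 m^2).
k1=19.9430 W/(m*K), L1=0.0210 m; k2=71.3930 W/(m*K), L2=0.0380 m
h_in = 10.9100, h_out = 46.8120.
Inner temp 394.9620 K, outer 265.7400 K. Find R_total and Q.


R_conv_in = 1/(10.9100*6.2520) = 0.0147
R_1 = 0.0210/(19.9430*6.2520) = 0.0002
R_2 = 0.0380/(71.3930*6.2520) = 8.5135e-05
R_conv_out = 1/(46.8120*6.2520) = 0.0034
R_total = 0.0183 K/W
Q = 129.2220 / 0.0183 = 7049.3129 W

R_total = 0.0183 K/W, Q = 7049.3129 W


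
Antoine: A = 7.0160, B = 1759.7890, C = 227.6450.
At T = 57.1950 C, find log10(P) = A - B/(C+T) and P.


C+T = 284.8400
B/(C+T) = 6.1782
log10(P) = 7.0160 - 6.1782 = 0.8378
P = 10^0.8378 = 6.8839 mmHg

6.8839 mmHg


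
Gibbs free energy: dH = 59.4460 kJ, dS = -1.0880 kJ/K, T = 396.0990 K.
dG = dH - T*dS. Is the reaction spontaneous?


T*dS = 396.0990 * -1.0880 = -430.9557 kJ
dG = 59.4460 + 430.9557 = 490.4017 kJ (non-spontaneous)

dG = 490.4017 kJ, non-spontaneous


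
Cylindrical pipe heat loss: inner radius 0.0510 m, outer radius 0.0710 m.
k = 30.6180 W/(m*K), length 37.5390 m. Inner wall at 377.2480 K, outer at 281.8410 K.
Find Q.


dT = 95.4070 K
ln(ro/ri) = 0.3309
Q = 2*pi*30.6180*37.5390*95.4070 / 0.3309 = 2082489.9589 W

2082489.9589 W


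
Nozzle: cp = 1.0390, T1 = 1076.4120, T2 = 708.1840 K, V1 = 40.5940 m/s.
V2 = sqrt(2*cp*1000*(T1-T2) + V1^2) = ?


dT = 368.2280 K
2*cp*1000*dT = 765177.7840
V1^2 = 1647.8728
V2 = sqrt(766825.6568) = 875.6858 m/s

875.6858 m/s


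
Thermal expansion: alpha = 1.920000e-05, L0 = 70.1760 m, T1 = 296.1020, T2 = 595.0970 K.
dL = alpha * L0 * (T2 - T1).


dT = 298.9950 K
dL = 1.920000e-05 * 70.1760 * 298.9950 = 0.402860 m
L_final = 70.578860 m

dL = 0.402860 m


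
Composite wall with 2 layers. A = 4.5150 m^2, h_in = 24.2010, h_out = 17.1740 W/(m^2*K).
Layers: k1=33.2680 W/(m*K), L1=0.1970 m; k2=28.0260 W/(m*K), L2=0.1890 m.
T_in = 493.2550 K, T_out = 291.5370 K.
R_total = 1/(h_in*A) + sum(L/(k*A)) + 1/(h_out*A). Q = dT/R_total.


R_conv_in = 1/(24.2010*4.5150) = 0.0092
R_1 = 0.1970/(33.2680*4.5150) = 0.0013
R_2 = 0.1890/(28.0260*4.5150) = 0.0015
R_conv_out = 1/(17.1740*4.5150) = 0.0129
R_total = 0.0249 K/W
Q = 201.7180 / 0.0249 = 8116.2849 W

R_total = 0.0249 K/W, Q = 8116.2849 W


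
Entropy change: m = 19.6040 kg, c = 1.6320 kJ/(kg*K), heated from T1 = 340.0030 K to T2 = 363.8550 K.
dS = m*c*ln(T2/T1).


T2/T1 = 1.0702
ln(T2/T1) = 0.0678
dS = 19.6040 * 1.6320 * 0.0678 = 2.1692 kJ/K

2.1692 kJ/K


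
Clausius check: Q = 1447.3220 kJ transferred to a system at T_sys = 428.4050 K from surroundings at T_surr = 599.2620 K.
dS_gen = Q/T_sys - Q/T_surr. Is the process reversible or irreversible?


dS_sys = 1447.3220/428.4050 = 3.3784 kJ/K
dS_surr = -1447.3220/599.2620 = -2.4152 kJ/K
dS_gen = 3.3784 - 2.4152 = 0.9632 kJ/K (irreversible)

dS_gen = 0.9632 kJ/K, irreversible


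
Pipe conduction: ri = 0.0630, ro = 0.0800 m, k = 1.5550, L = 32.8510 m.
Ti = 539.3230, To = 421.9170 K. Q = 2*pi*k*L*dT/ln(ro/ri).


dT = 117.4060 K
ln(ro/ri) = 0.2389
Q = 2*pi*1.5550*32.8510*117.4060 / 0.2389 = 157742.1327 W

157742.1327 W


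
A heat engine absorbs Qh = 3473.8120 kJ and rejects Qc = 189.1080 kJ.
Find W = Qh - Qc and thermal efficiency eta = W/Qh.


W = 3473.8120 - 189.1080 = 3284.7040 kJ
eta = 3284.7040 / 3473.8120 = 0.9456 = 94.5562%

W = 3284.7040 kJ, eta = 94.5562%


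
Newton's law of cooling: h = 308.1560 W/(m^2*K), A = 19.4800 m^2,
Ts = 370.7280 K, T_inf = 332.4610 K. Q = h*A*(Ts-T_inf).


dT = 38.2670 K
Q = 308.1560 * 19.4800 * 38.2670 = 229712.1661 W

229712.1661 W


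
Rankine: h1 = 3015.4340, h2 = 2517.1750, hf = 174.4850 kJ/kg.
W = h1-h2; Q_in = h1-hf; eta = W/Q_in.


W = 498.2590 kJ/kg
Q_in = 2840.9490 kJ/kg
eta = 0.1754 = 17.5385%

eta = 17.5385%


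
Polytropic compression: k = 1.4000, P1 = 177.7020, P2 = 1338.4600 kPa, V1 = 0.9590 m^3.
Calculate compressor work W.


(k-1)/k = 0.2857
(P2/P1)^exp = 1.7805
W = 3.5000 * 177.7020 * 0.9590 * (1.7805 - 1) = 465.5458 kJ

465.5458 kJ


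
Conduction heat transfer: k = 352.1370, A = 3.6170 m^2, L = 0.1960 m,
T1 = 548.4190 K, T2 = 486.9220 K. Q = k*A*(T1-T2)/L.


dT = 61.4970 K
Q = 352.1370 * 3.6170 * 61.4970 / 0.1960 = 399629.9490 W

399629.9490 W


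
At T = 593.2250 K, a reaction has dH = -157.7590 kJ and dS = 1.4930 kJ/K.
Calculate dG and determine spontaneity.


T*dS = 593.2250 * 1.4930 = 885.6849 kJ
dG = -157.7590 - 885.6849 = -1043.4439 kJ (spontaneous)

dG = -1043.4439 kJ, spontaneous


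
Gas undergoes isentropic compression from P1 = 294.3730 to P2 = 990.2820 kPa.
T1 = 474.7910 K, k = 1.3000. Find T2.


(k-1)/k = 0.2308
(P2/P1)^exp = 1.3231
T2 = 474.7910 * 1.3231 = 628.1824 K

628.1824 K


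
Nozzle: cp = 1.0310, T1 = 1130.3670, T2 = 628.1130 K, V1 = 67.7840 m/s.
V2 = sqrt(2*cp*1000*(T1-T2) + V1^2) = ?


dT = 502.2540 K
2*cp*1000*dT = 1035647.7480
V1^2 = 4594.6707
V2 = sqrt(1040242.4187) = 1019.9228 m/s

1019.9228 m/s


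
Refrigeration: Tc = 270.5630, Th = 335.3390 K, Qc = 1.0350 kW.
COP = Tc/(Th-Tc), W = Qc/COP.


COP = 270.5630 / 64.7760 = 4.1769
W = 1.0350 / 4.1769 = 0.2478 kW

COP = 4.1769, W = 0.2478 kW


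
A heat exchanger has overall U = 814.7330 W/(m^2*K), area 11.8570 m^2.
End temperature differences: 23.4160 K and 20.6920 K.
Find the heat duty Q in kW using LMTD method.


LMTD = 22.0259 K
Q = 814.7330 * 11.8570 * 22.0259 = 212776.8873 W = 212.7769 kW

212.7769 kW


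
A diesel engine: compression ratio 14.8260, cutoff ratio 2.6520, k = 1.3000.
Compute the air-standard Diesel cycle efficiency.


r^(k-1) = 2.2455
rc^k = 3.5534
eta = 0.4705 = 47.0507%

47.0507%


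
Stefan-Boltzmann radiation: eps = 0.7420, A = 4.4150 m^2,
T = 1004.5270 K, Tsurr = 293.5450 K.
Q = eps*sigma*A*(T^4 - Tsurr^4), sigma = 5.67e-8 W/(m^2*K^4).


T^4 = 1.0182e+12
Tsurr^4 = 7.4250e+09
Q = 0.7420 * 5.67e-8 * 4.4150 * 1.0108e+12 = 187752.4487 W

187752.4487 W


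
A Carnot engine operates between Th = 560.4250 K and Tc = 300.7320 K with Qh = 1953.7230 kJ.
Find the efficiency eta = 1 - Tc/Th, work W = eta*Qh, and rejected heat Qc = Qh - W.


eta = 1 - 300.7320/560.4250 = 0.4634
W = 0.4634 * 1953.7230 = 905.3275 kJ
Qc = 1953.7230 - 905.3275 = 1048.3955 kJ

eta = 46.3386%, W = 905.3275 kJ, Qc = 1048.3955 kJ


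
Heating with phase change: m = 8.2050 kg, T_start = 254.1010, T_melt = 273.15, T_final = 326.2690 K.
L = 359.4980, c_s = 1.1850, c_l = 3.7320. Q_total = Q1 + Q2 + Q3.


Q1 (sensible, solid) = 8.2050 * 1.1850 * 19.0490 = 185.2120 kJ
Q2 (latent) = 8.2050 * 359.4980 = 2949.6811 kJ
Q3 (sensible, liquid) = 8.2050 * 3.7320 * 53.1190 = 1626.5601 kJ
Q_total = 4761.4532 kJ

4761.4532 kJ


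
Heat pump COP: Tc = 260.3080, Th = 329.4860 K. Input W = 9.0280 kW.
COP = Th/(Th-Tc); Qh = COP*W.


COP = 329.4860 / 69.1780 = 4.7629
Qh = 4.7629 * 9.0280 = 42.9992 kW

COP = 4.7629, Qh = 42.9992 kW


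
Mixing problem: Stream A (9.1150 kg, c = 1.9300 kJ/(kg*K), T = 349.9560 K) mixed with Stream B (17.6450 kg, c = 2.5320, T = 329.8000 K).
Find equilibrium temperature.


num = 20890.9292
den = 62.2691
Tf = 335.4944 K

335.4944 K


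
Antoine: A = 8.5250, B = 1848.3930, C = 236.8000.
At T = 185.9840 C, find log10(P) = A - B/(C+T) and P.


C+T = 422.7840
B/(C+T) = 4.3720
log10(P) = 8.5250 - 4.3720 = 4.1530
P = 10^4.1530 = 14224.7325 mmHg

14224.7325 mmHg


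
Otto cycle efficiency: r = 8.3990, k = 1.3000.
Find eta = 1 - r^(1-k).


r^(k-1) = 1.8935
eta = 1 - 1/1.8935 = 0.4719 = 47.1881%

47.1881%


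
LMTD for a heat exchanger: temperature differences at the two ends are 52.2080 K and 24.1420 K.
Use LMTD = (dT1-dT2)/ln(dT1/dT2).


dT1/dT2 = 2.1625
ln(dT1/dT2) = 0.7713
LMTD = 28.0660 / 0.7713 = 36.3887 K

36.3887 K


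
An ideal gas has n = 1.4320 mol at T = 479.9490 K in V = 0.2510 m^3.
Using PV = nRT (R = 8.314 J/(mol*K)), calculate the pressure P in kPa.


P = nRT/V = 1.4320 * 8.314 * 479.9490 / 0.2510
= 5714.1039 / 0.2510 = 22765.3540 Pa = 22.7654 kPa

22.7654 kPa


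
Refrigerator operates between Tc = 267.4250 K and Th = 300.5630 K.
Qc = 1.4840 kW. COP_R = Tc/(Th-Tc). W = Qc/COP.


COP = 267.4250 / 33.1380 = 8.0700
W = 1.4840 / 8.0700 = 0.1839 kW

COP = 8.0700, W = 0.1839 kW


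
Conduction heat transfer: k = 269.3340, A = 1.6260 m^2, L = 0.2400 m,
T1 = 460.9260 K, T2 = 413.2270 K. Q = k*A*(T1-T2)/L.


dT = 47.6990 K
Q = 269.3340 * 1.6260 * 47.6990 / 0.2400 = 87038.1707 W

87038.1707 W


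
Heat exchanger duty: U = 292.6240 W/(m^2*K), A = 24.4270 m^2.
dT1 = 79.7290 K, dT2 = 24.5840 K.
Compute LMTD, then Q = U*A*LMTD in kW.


LMTD = 46.8706 K
Q = 292.6240 * 24.4270 * 46.8706 = 335027.4718 W = 335.0275 kW

335.0275 kW


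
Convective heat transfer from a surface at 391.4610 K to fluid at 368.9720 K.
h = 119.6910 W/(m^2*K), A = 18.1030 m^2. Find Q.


dT = 22.4890 K
Q = 119.6910 * 18.1030 * 22.4890 = 48728.4045 W

48728.4045 W


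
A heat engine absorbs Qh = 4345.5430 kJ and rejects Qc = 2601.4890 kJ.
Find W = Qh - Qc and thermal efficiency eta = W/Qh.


W = 4345.5430 - 2601.4890 = 1744.0540 kJ
eta = 1744.0540 / 4345.5430 = 0.4013 = 40.1343%

W = 1744.0540 kJ, eta = 40.1343%


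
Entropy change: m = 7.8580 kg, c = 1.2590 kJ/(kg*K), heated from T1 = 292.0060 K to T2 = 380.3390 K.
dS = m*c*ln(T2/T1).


T2/T1 = 1.3025
ln(T2/T1) = 0.2643
dS = 7.8580 * 1.2590 * 0.2643 = 2.6147 kJ/K

2.6147 kJ/K


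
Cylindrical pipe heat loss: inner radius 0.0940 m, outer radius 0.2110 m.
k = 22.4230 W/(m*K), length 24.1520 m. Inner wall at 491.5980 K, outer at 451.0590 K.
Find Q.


dT = 40.5390 K
ln(ro/ri) = 0.8086
Q = 2*pi*22.4230*24.1520*40.5390 / 0.8086 = 170602.6073 W

170602.6073 W


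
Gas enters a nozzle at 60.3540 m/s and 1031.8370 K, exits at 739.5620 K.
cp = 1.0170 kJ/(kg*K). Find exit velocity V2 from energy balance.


dT = 292.2750 K
2*cp*1000*dT = 594487.3500
V1^2 = 3642.6053
V2 = sqrt(598129.9553) = 773.3886 m/s

773.3886 m/s


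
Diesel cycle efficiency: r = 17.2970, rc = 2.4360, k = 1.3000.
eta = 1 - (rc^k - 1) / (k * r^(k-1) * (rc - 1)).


r^(k-1) = 2.3518
rc^k = 3.1819
eta = 0.5030 = 50.3022%

50.3022%


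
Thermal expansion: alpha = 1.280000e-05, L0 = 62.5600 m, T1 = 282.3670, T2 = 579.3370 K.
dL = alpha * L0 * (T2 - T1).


dT = 296.9700 K
dL = 1.280000e-05 * 62.5600 * 296.9700 = 0.237804 m
L_final = 62.797804 m

dL = 0.237804 m


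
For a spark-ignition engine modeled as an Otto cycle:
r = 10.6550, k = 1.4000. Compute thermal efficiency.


r^(k-1) = 2.5764
eta = 1 - 1/2.5764 = 0.6119 = 61.1869%

61.1869%


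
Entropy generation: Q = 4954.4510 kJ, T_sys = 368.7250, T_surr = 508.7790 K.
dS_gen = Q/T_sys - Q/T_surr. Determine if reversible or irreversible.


dS_sys = 4954.4510/368.7250 = 13.4367 kJ/K
dS_surr = -4954.4510/508.7790 = -9.7379 kJ/K
dS_gen = 13.4367 - 9.7379 = 3.6988 kJ/K (irreversible)

dS_gen = 3.6988 kJ/K, irreversible


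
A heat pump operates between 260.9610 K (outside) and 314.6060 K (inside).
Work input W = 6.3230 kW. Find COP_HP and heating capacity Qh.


COP = 314.6060 / 53.6450 = 5.8646
Qh = 5.8646 * 6.3230 = 37.0818 kW

COP = 5.8646, Qh = 37.0818 kW


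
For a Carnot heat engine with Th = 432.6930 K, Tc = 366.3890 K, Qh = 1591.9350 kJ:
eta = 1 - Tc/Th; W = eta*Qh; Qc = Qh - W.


eta = 1 - 366.3890/432.6930 = 0.1532
W = 0.1532 * 1591.9350 = 243.9412 kJ
Qc = 1591.9350 - 243.9412 = 1347.9938 kJ

eta = 15.3236%, W = 243.9412 kJ, Qc = 1347.9938 kJ


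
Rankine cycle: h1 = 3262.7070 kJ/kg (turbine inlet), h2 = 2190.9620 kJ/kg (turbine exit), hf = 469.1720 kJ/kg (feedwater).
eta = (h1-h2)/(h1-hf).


W = 1071.7450 kJ/kg
Q_in = 2793.5350 kJ/kg
eta = 0.3837 = 38.3652%

eta = 38.3652%


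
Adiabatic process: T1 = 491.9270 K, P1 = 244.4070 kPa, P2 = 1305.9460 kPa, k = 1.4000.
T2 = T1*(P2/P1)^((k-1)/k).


(k-1)/k = 0.2857
(P2/P1)^exp = 1.6142
T2 = 491.9270 * 1.6142 = 794.0481 K

794.0481 K


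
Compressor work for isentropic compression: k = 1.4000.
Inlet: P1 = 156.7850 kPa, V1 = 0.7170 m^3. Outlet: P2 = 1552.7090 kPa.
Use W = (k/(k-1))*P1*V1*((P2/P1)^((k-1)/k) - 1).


(k-1)/k = 0.2857
(P2/P1)^exp = 1.9254
W = 3.5000 * 156.7850 * 0.7170 * (1.9254 - 1) = 364.0816 kJ

364.0816 kJ


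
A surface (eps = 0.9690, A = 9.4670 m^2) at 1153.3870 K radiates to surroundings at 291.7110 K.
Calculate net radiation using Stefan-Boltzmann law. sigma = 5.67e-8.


T^4 = 1.7697e+12
Tsurr^4 = 7.2412e+09
Q = 0.9690 * 5.67e-8 * 9.4670 * 1.7625e+12 = 916724.3002 W

916724.3002 W


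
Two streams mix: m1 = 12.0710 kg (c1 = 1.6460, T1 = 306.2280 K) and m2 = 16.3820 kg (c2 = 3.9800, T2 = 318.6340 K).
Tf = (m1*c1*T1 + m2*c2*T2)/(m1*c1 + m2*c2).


num = 26859.4546
den = 85.0692
Tf = 315.7364 K

315.7364 K


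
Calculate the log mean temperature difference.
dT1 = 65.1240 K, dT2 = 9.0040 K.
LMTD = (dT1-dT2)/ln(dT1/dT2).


dT1/dT2 = 7.2328
ln(dT1/dT2) = 1.9786
LMTD = 56.1200 / 1.9786 = 28.3631 K

28.3631 K


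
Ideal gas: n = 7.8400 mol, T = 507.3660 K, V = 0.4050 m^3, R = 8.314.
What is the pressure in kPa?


P = nRT/V = 7.8400 * 8.314 * 507.3660 / 0.4050
= 33071.0088 / 0.4050 = 81656.8120 Pa = 81.6568 kPa

81.6568 kPa


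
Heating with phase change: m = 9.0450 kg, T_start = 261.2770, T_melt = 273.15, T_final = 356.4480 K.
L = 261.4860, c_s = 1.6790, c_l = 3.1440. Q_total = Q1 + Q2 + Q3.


Q1 (sensible, solid) = 9.0450 * 1.6790 * 11.8730 = 180.3100 kJ
Q2 (latent) = 9.0450 * 261.4860 = 2365.1409 kJ
Q3 (sensible, liquid) = 9.0450 * 3.1440 * 83.2980 = 2368.7852 kJ
Q_total = 4914.2360 kJ

4914.2360 kJ


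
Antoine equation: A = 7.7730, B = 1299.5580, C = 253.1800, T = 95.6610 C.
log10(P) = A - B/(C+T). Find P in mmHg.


C+T = 348.8410
B/(C+T) = 3.7254
log10(P) = 7.7730 - 3.7254 = 4.0476
P = 10^4.0476 = 11159.4010 mmHg

11159.4010 mmHg


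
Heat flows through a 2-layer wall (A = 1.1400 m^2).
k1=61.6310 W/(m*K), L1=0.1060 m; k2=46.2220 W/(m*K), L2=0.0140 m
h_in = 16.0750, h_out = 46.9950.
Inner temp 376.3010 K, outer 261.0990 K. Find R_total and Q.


R_conv_in = 1/(16.0750*1.1400) = 0.0546
R_1 = 0.1060/(61.6310*1.1400) = 0.0015
R_2 = 0.0140/(46.2220*1.1400) = 0.0003
R_conv_out = 1/(46.9950*1.1400) = 0.0187
R_total = 0.0750 K/W
Q = 115.2020 / 0.0750 = 1535.8460 W

R_total = 0.0750 K/W, Q = 1535.8460 W


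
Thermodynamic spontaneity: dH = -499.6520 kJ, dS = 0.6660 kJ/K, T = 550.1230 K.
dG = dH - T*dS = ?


T*dS = 550.1230 * 0.6660 = 366.3819 kJ
dG = -499.6520 - 366.3819 = -866.0339 kJ (spontaneous)

dG = -866.0339 kJ, spontaneous


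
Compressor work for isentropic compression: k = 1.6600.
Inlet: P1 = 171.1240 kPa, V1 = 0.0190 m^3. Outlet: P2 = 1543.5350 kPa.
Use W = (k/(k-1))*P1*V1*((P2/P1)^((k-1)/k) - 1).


(k-1)/k = 0.3976
(P2/P1)^exp = 2.3976
W = 2.5152 * 171.1240 * 0.0190 * (2.3976 - 1) = 11.4293 kJ

11.4293 kJ


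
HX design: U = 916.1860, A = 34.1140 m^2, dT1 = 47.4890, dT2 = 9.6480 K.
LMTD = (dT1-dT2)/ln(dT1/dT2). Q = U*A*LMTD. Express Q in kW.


LMTD = 23.7434 K
Q = 916.1860 * 34.1140 * 23.7434 = 742094.8094 W = 742.0948 kW

742.0948 kW


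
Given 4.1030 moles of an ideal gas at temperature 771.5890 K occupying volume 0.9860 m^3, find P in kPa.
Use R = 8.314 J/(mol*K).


P = nRT/V = 4.1030 * 8.314 * 771.5890 / 0.9860
= 26320.7079 / 0.9860 = 26694.4299 Pa = 26.6944 kPa

26.6944 kPa


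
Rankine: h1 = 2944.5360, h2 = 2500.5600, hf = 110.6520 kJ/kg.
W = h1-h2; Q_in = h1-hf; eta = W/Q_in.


W = 443.9760 kJ/kg
Q_in = 2833.8840 kJ/kg
eta = 0.1567 = 15.6667%

eta = 15.6667%


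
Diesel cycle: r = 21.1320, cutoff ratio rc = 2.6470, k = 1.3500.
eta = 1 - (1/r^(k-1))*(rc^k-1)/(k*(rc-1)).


r^(k-1) = 2.9089
rc^k = 3.7215
eta = 0.5792 = 57.9223%

57.9223%


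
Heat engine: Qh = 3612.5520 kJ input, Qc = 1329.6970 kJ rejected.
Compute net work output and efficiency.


W = 3612.5520 - 1329.6970 = 2282.8550 kJ
eta = 2282.8550 / 3612.5520 = 0.6319 = 63.1923%

W = 2282.8550 kJ, eta = 63.1923%


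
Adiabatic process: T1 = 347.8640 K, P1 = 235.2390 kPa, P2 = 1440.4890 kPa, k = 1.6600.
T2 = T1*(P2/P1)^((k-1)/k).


(k-1)/k = 0.3976
(P2/P1)^exp = 2.0554
T2 = 347.8640 * 2.0554 = 715.0120 K

715.0120 K


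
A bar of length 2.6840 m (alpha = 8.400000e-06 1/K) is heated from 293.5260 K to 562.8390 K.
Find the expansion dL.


dT = 269.3130 K
dL = 8.400000e-06 * 2.6840 * 269.3130 = 0.006072 m
L_final = 2.690072 m

dL = 0.006072 m


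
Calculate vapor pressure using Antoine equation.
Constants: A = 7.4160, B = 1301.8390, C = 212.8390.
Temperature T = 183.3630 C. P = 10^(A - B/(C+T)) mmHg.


C+T = 396.2020
B/(C+T) = 3.2858
log10(P) = 7.4160 - 3.2858 = 4.1302
P = 10^4.1302 = 13495.9626 mmHg

13495.9626 mmHg


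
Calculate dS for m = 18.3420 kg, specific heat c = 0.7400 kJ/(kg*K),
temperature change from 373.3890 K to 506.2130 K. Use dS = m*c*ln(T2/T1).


T2/T1 = 1.3557
ln(T2/T1) = 0.3043
dS = 18.3420 * 0.7400 * 0.3043 = 4.1308 kJ/K

4.1308 kJ/K


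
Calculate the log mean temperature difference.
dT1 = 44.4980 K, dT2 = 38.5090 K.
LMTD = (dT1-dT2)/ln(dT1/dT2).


dT1/dT2 = 1.1555
ln(dT1/dT2) = 0.1446
LMTD = 5.9890 / 0.1446 = 41.4314 K

41.4314 K


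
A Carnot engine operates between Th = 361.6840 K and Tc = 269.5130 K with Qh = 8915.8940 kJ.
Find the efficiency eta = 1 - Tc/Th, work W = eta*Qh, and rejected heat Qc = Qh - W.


eta = 1 - 269.5130/361.6840 = 0.2548
W = 0.2548 * 8915.8940 = 2272.1129 kJ
Qc = 8915.8940 - 2272.1129 = 6643.7811 kJ

eta = 25.4838%, W = 2272.1129 kJ, Qc = 6643.7811 kJ


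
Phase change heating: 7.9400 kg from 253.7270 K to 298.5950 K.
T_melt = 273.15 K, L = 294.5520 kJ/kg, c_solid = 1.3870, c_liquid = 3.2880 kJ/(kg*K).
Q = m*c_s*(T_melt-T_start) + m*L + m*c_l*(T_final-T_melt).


Q1 (sensible, solid) = 7.9400 * 1.3870 * 19.4230 = 213.9012 kJ
Q2 (latent) = 7.9400 * 294.5520 = 2338.7429 kJ
Q3 (sensible, liquid) = 7.9400 * 3.2880 * 25.4450 = 664.2855 kJ
Q_total = 3216.9296 kJ

3216.9296 kJ


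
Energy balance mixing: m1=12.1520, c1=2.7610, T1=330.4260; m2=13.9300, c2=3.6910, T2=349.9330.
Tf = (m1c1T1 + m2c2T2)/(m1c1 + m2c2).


num = 29078.3704
den = 84.9673
Tf = 342.2301 K

342.2301 K


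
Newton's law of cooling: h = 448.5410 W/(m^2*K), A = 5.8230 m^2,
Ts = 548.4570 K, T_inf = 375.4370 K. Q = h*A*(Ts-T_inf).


dT = 173.0200 K
Q = 448.5410 * 5.8230 * 173.0200 = 451903.0211 W

451903.0211 W


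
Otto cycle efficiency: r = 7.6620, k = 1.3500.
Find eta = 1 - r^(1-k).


r^(k-1) = 2.0395
eta = 1 - 1/2.0395 = 0.5097 = 50.9679%

50.9679%


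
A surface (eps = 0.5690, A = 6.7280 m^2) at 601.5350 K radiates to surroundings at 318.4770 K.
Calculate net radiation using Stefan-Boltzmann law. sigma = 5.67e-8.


T^4 = 1.3093e+11
Tsurr^4 = 1.0288e+10
Q = 0.5690 * 5.67e-8 * 6.7280 * 1.2064e+11 = 26187.0299 W

26187.0299 W


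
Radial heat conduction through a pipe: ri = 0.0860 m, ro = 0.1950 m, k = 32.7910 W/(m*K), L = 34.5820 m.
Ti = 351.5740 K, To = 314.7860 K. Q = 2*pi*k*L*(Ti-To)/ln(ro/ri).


dT = 36.7880 K
ln(ro/ri) = 0.8187
Q = 2*pi*32.7910*34.5820*36.7880 / 0.8187 = 320177.8968 W

320177.8968 W


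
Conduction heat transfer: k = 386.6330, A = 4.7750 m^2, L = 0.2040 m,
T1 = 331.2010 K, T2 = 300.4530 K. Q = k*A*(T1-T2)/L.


dT = 30.7480 K
Q = 386.6330 * 4.7750 * 30.7480 / 0.2040 = 278265.2664 W

278265.2664 W


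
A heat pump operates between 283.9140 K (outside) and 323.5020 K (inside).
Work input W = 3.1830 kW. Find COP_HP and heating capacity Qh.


COP = 323.5020 / 39.5880 = 8.1717
Qh = 8.1717 * 3.1830 = 26.0106 kW

COP = 8.1717, Qh = 26.0106 kW


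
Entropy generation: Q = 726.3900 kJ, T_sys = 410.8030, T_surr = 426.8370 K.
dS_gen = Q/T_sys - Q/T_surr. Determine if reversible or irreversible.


dS_sys = 726.3900/410.8030 = 1.7682 kJ/K
dS_surr = -726.3900/426.8370 = -1.7018 kJ/K
dS_gen = 1.7682 - 1.7018 = 0.0664 kJ/K (irreversible)

dS_gen = 0.0664 kJ/K, irreversible


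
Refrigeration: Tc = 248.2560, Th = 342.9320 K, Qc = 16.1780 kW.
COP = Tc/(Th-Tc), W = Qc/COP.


COP = 248.2560 / 94.6760 = 2.6222
W = 16.1780 / 2.6222 = 6.1697 kW

COP = 2.6222, W = 6.1697 kW


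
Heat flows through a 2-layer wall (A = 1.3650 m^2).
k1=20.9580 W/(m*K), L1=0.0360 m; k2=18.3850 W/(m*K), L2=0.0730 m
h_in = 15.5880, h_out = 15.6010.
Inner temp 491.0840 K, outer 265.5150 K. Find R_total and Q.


R_conv_in = 1/(15.5880*1.3650) = 0.0470
R_1 = 0.0360/(20.9580*1.3650) = 0.0013
R_2 = 0.0730/(18.3850*1.3650) = 0.0029
R_conv_out = 1/(15.6010*1.3650) = 0.0470
R_total = 0.0981 K/W
Q = 225.5690 / 0.0981 = 2298.8251 W

R_total = 0.0981 K/W, Q = 2298.8251 W


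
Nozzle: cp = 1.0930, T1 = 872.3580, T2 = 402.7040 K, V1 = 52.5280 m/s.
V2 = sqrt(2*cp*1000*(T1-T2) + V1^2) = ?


dT = 469.6540 K
2*cp*1000*dT = 1026663.6440
V1^2 = 2759.1908
V2 = sqrt(1029422.8348) = 1014.6048 m/s

1014.6048 m/s


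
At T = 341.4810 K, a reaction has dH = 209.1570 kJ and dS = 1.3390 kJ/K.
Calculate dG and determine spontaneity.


T*dS = 341.4810 * 1.3390 = 457.2431 kJ
dG = 209.1570 - 457.2431 = -248.0861 kJ (spontaneous)

dG = -248.0861 kJ, spontaneous


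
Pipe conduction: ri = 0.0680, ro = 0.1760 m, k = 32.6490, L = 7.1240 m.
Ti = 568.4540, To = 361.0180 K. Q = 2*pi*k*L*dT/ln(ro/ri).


dT = 207.4360 K
ln(ro/ri) = 0.9510
Q = 2*pi*32.6490*7.1240*207.4360 / 0.9510 = 318777.8251 W

318777.8251 W


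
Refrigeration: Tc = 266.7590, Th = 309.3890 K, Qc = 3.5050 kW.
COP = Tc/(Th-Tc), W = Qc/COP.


COP = 266.7590 / 42.6300 = 6.2575
W = 3.5050 / 6.2575 = 0.5601 kW

COP = 6.2575, W = 0.5601 kW


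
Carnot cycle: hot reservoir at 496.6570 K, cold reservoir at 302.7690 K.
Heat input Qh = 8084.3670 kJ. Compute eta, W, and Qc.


eta = 1 - 302.7690/496.6570 = 0.3904
W = 0.3904 * 8084.3670 = 3156.0247 kJ
Qc = 8084.3670 - 3156.0247 = 4928.3423 kJ

eta = 39.0386%, W = 3156.0247 kJ, Qc = 4928.3423 kJ


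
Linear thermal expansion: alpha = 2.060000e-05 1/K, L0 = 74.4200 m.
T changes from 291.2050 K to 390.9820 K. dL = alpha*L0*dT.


dT = 99.7770 K
dL = 2.060000e-05 * 74.4200 * 99.7770 = 0.152963 m
L_final = 74.572963 m

dL = 0.152963 m


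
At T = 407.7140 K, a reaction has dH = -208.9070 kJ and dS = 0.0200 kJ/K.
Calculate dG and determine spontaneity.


T*dS = 407.7140 * 0.0200 = 8.1543 kJ
dG = -208.9070 - 8.1543 = -217.0613 kJ (spontaneous)

dG = -217.0613 kJ, spontaneous


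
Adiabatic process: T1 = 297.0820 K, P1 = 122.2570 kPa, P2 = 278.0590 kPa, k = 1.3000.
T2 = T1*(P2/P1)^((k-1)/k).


(k-1)/k = 0.2308
(P2/P1)^exp = 1.2088
T2 = 297.0820 * 1.2088 = 359.1116 K

359.1116 K


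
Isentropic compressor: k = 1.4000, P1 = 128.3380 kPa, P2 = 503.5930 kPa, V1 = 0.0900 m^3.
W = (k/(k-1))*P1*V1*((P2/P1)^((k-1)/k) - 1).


(k-1)/k = 0.2857
(P2/P1)^exp = 1.4779
W = 3.5000 * 128.3380 * 0.0900 * (1.4779 - 1) = 19.3185 kJ

19.3185 kJ


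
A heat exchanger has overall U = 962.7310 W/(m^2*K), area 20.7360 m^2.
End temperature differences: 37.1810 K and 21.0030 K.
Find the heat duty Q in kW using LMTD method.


LMTD = 28.3262 K
Q = 962.7310 * 20.7360 * 28.3262 = 565480.7514 W = 565.4808 kW

565.4808 kW


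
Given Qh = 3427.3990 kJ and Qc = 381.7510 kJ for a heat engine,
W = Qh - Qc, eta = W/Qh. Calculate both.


W = 3427.3990 - 381.7510 = 3045.6480 kJ
eta = 3045.6480 / 3427.3990 = 0.8886 = 88.8618%

W = 3045.6480 kJ, eta = 88.8618%


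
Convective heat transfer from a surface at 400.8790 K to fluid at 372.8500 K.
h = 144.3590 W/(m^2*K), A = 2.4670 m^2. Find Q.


dT = 28.0290 K
Q = 144.3590 * 2.4670 * 28.0290 = 9982.0702 W

9982.0702 W


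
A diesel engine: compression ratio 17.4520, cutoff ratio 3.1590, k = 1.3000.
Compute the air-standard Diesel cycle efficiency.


r^(k-1) = 2.3581
rc^k = 4.4608
eta = 0.4771 = 47.7087%

47.7087%


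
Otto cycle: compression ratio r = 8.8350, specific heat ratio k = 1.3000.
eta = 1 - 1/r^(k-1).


r^(k-1) = 1.9225
eta = 1 - 1/1.9225 = 0.4798 = 47.9839%

47.9839%


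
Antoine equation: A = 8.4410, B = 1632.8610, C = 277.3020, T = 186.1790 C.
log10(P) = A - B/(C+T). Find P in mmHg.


C+T = 463.4810
B/(C+T) = 3.5230
log10(P) = 8.4410 - 3.5230 = 4.9180
P = 10^4.9180 = 82787.0444 mmHg

82787.0444 mmHg


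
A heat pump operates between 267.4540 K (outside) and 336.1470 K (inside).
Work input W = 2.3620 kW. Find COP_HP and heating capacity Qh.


COP = 336.1470 / 68.6930 = 4.8935
Qh = 4.8935 * 2.3620 = 11.5584 kW

COP = 4.8935, Qh = 11.5584 kW


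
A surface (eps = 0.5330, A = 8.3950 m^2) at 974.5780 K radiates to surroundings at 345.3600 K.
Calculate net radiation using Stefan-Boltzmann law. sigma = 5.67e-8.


T^4 = 9.0212e+11
Tsurr^4 = 1.4226e+10
Q = 0.5330 * 5.67e-8 * 8.3950 * 8.8790e+11 = 225265.2183 W

225265.2183 W


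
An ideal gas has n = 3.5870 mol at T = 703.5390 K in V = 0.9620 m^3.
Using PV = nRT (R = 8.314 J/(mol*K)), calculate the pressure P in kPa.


P = nRT/V = 3.5870 * 8.314 * 703.5390 / 0.9620
= 20981.1638 / 0.9620 = 21809.9416 Pa = 21.8099 kPa

21.8099 kPa


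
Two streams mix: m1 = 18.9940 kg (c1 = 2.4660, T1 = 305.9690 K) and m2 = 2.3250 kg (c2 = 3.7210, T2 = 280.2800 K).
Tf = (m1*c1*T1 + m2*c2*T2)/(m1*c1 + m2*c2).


num = 16756.1378
den = 55.4905
Tf = 301.9639 K

301.9639 K


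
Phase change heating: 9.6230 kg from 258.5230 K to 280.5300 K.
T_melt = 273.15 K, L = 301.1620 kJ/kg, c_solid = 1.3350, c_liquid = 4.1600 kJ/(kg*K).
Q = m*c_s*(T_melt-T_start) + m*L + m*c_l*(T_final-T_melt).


Q1 (sensible, solid) = 9.6230 * 1.3350 * 14.6270 = 187.9088 kJ
Q2 (latent) = 9.6230 * 301.1620 = 2898.0819 kJ
Q3 (sensible, liquid) = 9.6230 * 4.1600 * 7.3800 = 295.4338 kJ
Q_total = 3381.4245 kJ

3381.4245 kJ


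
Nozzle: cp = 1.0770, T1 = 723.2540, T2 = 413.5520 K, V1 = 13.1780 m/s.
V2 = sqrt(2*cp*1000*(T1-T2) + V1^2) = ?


dT = 309.7020 K
2*cp*1000*dT = 667098.1080
V1^2 = 173.6597
V2 = sqrt(667271.7677) = 816.8670 m/s

816.8670 m/s


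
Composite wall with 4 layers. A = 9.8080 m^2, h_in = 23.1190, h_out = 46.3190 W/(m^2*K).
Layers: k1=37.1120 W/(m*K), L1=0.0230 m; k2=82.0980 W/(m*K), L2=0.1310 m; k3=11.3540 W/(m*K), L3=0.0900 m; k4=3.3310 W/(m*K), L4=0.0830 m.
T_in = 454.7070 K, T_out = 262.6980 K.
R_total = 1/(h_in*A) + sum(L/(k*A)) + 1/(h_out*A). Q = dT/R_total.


R_conv_in = 1/(23.1190*9.8080) = 0.0044
R_1 = 0.0230/(37.1120*9.8080) = 6.3188e-05
R_2 = 0.1310/(82.0980*9.8080) = 0.0002
R_3 = 0.0900/(11.3540*9.8080) = 0.0008
R_4 = 0.0830/(3.3310*9.8080) = 0.0025
R_conv_out = 1/(46.3190*9.8080) = 0.0022
R_total = 0.0102 K/W
Q = 192.0090 / 0.0102 = 18850.4443 W

R_total = 0.0102 K/W, Q = 18850.4443 W


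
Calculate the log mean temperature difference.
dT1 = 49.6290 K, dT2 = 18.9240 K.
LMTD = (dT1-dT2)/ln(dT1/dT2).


dT1/dT2 = 2.6225
ln(dT1/dT2) = 0.9641
LMTD = 30.7050 / 0.9641 = 31.8469 K

31.8469 K


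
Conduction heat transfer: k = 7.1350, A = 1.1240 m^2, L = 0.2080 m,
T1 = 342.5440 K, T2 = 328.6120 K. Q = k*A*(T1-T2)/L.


dT = 13.9320 K
Q = 7.1350 * 1.1240 * 13.9320 / 0.2080 = 537.1684 W

537.1684 W


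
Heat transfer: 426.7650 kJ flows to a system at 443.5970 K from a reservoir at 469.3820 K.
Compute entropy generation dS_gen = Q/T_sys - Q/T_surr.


dS_sys = 426.7650/443.5970 = 0.9621 kJ/K
dS_surr = -426.7650/469.3820 = -0.9092 kJ/K
dS_gen = 0.9621 - 0.9092 = 0.0528 kJ/K (irreversible)

dS_gen = 0.0528 kJ/K, irreversible


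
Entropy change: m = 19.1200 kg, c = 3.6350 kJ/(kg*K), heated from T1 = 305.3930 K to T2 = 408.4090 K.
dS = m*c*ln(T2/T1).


T2/T1 = 1.3373
ln(T2/T1) = 0.2907
dS = 19.1200 * 3.6350 * 0.2907 = 20.2019 kJ/K

20.2019 kJ/K


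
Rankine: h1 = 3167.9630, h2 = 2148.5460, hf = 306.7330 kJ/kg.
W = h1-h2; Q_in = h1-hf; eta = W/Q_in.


W = 1019.4170 kJ/kg
Q_in = 2861.2300 kJ/kg
eta = 0.3563 = 35.6286%

eta = 35.6286%


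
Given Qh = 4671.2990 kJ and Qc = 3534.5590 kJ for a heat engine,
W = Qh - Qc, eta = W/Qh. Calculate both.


W = 4671.2990 - 3534.5590 = 1136.7400 kJ
eta = 1136.7400 / 4671.2990 = 0.2433 = 24.3346%

W = 1136.7400 kJ, eta = 24.3346%


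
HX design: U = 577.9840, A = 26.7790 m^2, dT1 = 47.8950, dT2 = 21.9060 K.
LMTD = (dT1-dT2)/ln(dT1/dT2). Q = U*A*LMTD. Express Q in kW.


LMTD = 33.2234 K
Q = 577.9840 * 26.7790 * 33.2234 = 514225.8058 W = 514.2258 kW

514.2258 kW


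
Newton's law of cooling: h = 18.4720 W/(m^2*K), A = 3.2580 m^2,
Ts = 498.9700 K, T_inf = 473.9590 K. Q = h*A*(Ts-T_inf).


dT = 25.0110 K
Q = 18.4720 * 3.2580 * 25.0110 = 1505.2064 W

1505.2064 W


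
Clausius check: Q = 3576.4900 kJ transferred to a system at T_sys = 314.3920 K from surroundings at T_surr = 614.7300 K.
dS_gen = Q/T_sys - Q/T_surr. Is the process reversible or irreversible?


dS_sys = 3576.4900/314.3920 = 11.3759 kJ/K
dS_surr = -3576.4900/614.7300 = -5.8180 kJ/K
dS_gen = 11.3759 - 5.8180 = 5.5579 kJ/K (irreversible)

dS_gen = 5.5579 kJ/K, irreversible


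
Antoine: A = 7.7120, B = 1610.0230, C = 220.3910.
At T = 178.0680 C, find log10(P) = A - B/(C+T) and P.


C+T = 398.4590
B/(C+T) = 4.0406
log10(P) = 7.7120 - 4.0406 = 3.6714
P = 10^3.6714 = 4692.1944 mmHg

4692.1944 mmHg


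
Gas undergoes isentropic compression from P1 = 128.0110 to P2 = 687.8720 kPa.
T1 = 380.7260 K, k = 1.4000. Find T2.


(k-1)/k = 0.2857
(P2/P1)^exp = 1.6168
T2 = 380.7260 * 1.6168 = 615.5429 K

615.5429 K


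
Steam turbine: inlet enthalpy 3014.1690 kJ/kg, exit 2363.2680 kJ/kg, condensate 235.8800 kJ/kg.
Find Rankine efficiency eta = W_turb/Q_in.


W = 650.9010 kJ/kg
Q_in = 2778.2890 kJ/kg
eta = 0.2343 = 23.4281%

eta = 23.4281%


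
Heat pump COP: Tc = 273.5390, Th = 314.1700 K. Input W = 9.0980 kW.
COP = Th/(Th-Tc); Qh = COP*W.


COP = 314.1700 / 40.6310 = 7.7323
Qh = 7.7323 * 9.0980 = 70.3482 kW

COP = 7.7323, Qh = 70.3482 kW


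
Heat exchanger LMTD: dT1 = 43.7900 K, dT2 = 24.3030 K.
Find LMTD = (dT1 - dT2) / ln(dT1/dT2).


dT1/dT2 = 1.8018
ln(dT1/dT2) = 0.5888
LMTD = 19.4870 / 0.5888 = 33.0958 K

33.0958 K
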